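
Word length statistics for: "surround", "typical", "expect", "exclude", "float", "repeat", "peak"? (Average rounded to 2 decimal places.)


Lengths: "surround"=8, "typical"=7, "expect"=6, "exclude"=7, "float"=5, "repeat"=6, "peak"=4
Sum = 43, Count = 7
Average = 43/7 = 6.14
= avg=6.14, min=4, max=8


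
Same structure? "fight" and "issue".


Pattern of "fight": [0, 1, 2, 3, 4]
Pattern of "issue": [0, 1, 1, 2, 3]
Patterns do not match
Same pattern = No


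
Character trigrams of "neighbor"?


Word: "neighbor" (length 8)
Number of trigrams = 8 - 3 + 1 = 6
  Position 0: "nei"
  Position 1: "eig"
  Position 2: "igh"
  Position 3: "ghb"
  Position 4: "hbo"
  Position 5: "bor"
Trigrams = "nei", "eig", "igh", "ghb", "hbo", "bor"


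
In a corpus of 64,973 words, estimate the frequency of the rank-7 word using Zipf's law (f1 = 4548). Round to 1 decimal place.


Zipf's law: f(r) = f(1) / r
f(1) = 4548
f(7) = 4548 / 7
= 649.7 occurrences


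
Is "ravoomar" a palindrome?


Word: "ravoomar"
Reversed: "ramoovar"
Forward == Backward? ravoomar != ramoovar
Palindrome = No


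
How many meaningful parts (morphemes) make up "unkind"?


Word: "unkind"
Morphemes: un- + kind
Each morpheme carries meaning
= 2 morphemes


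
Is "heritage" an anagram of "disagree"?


Word 1: "disagree" → sorted: adeegirs
Word 2: "heritage" → sorted: aeeghirt
Same letters? adeegirs != aeeghirt
Anagram = No


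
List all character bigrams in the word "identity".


Word: "identity" (length 8)
Number of bigrams = 8 - 2 + 1 = 7
  Position 0: "id"
  Position 1: "de"
  Position 2: "en"
  Position 3: "nt"
  Position 4: "ti"
  Position 5: "it"
  Position 6: "ty"
Bigrams = "id", "de", "en", "nt", "ti", "it", "ty"


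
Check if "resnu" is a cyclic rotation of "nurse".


Word: "nurse", Candidate: "resnu"
Method: check if candidate is substring of word+word
"nursenurse" contains "resnu"? No
Is rotation = No


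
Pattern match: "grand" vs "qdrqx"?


Pattern of "grand": [0, 1, 2, 3, 4]
Pattern of "qdrqx": [0, 1, 2, 0, 3]
Patterns do not match
Same pattern = No


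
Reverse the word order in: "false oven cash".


Original: "false oven cash"
Words (1..n): false | oven | cash
Reversed (n..1): cash | oven | false
Result = "cash oven false"


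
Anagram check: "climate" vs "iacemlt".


Word 1: "climate" → sorted: aceilmt
Word 2: "iacemlt" → sorted: aceilmt
Same letters? aceilmt == aceilmt
Anagram = Yes


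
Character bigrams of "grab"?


Word: "grab" (length 4)
Number of bigrams = 4 - 2 + 1 = 3
  Position 0: "gr"
  Position 1: "ra"
  Position 2: "ab"
Bigrams = "gr", "ra", "ab"


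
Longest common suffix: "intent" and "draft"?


Word 1: "intent"
Word 2: "draft"
Comparing from end:
  Pos -1: 't' == 't'
  Pos -2: 'n' != 'f' (stop)
LCS = "t" (length 1)


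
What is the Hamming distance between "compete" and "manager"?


Comparing character by character (same length = 7):
  Pos 0: 'c' vs 'm' !=
  Pos 1: 'o' vs 'a' !=
  Pos 2: 'm' vs 'n' !=
  Pos 3: 'p' vs 'a' !=
  Pos 4: 'e' vs 'g' !=
  Pos 5: 't' vs 'e' !=
  Pos 6: 'e' vs 'r' !=
Hamming distance = 7


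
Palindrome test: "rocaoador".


Word: "rocaoador"
Reversed: "rodaoacor"
Forward == Backward? rocaoador != rodaoacor
Palindrome = No


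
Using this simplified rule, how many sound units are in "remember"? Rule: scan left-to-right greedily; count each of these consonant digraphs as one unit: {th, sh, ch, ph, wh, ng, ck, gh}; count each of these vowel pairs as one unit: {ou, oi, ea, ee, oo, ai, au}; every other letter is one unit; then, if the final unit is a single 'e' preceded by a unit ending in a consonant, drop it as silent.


Word: "remember" (8 letters)
Left-to-right scan:
  [1] 'r' (letter)
  [2] 'e' (letter)
  [3] 'm' (letter)
  [4] 'e' (letter)
  [5] 'm' (letter)
  [6] 'b' (letter)
  [7] 'e' (letter)
  [8] 'r' (letter)
Units from scan: 8
Sound units = 8 units


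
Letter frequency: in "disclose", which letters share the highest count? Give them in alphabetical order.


Word: "disclose"
Letter counts:
  'c': 1
  'd': 1
  'e': 1
  'i': 1
  'l': 1
  'o': 1
  's': 2
Maximum count = 2
Most frequent = 's' (2 times each)


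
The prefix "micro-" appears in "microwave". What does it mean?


Prefix: micro-
Example: microwave = micro- + wave
Meaning = small


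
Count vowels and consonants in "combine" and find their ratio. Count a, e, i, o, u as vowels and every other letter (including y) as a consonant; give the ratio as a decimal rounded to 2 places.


Word: "combine"
Vowels (a,e,i,o,u): 3
Consonants: 4
Ratio = 3/4
= 0.75


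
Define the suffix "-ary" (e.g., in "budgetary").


Suffix: -ary
Example: budgetary (budget + -ary)
Meaning = relating to


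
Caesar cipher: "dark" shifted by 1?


Word: "dark"
Shift: 1
Each letter → (letter + shift) mod 26:
  'd' (3) + 1 = 4 → 'e'
  'a' (0) + 1 = 1 → 'b'
  'r' (17) + 1 = 18 → 's'
  'k' (10) + 1 = 11 → 'l'
Result = "ebsl"


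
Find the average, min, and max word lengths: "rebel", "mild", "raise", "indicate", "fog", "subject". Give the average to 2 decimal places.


Lengths: "rebel"=5, "mild"=4, "raise"=5, "indicate"=8, "fog"=3, "subject"=7
Sum = 32, Count = 6
Average = 32/6 = 5.33
= avg=5.33, min=3, max=8


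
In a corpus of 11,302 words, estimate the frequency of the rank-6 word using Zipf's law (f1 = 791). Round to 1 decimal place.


Zipf's law: f(r) = f(1) / r
f(1) = 791
f(6) = 791 / 6
= 131.8 occurrences


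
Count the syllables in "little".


Word: "little"
Syllable breakdown: lit / tle
Counting: 2 parts
= 2 syllables


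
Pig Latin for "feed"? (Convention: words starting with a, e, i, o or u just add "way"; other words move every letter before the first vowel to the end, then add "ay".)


Word: "feed"
Starts with consonant(s) → move to end, add 'ay'
Consonant cluster: "f"
Pig Latin = "eedfay"


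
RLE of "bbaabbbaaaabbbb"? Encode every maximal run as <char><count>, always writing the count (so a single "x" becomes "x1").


String: "bbaabbbaaaabbbb"
Scanning for consecutive runs:
  'b' x 2
  'a' x 2
  'b' x 3
  'a' x 4
  'b' x 4
RLE = "b2a2b3a4b4"


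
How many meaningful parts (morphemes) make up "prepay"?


Word: "prepay"
Morphemes: pre- / pay
Each morpheme carries meaning
= 2 morphemes


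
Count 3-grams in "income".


Word: "income" (length 6)
Number of 3-grams = length - 3 + 1 = 6 - 3 + 1
= 4


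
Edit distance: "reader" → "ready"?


Word 1: "reader" (length 6)
Word 2: "ready" (length 5)
One optimal edit sequence (insert/delete/substitute each cost 1):
  1. keep 'r'
  2. keep 'e'
  3. keep 'a'
  4. keep 'd'
  5. delete 'e'  (+1)
  6. substitute 'r' -> 'y'  (+1)
Total edit operations: 2
Edit distance = 2


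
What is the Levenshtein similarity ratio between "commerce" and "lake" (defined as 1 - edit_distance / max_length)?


Word 1: "commerce" (length 8)
Word 2: "lake" (length 4)
One optimal edit sequence:
  1. delete 'c'  (+1)
  2. delete 'o'  (+1)
  3. delete 'm'  (+1)
  4. delete 'm'  (+1)
  5. substitute 'e' -> 'l'  (+1)
  6. substitute 'r' -> 'a'  (+1)
  7. substitute 'c' -> 'k'  (+1)
  8. keep 'e'
Edit distance = 7
Max length = max(8, 4) = 8
Similarity = 1 - 7/8
= 0.1250


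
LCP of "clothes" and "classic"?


Word 1: "clothes"
Word 2: "classic"
Comparing from start:
  Pos 0: 'c' == 'c'
  Pos 1: 'l' == 'l'
  Pos 2: 'o' != 'a' (stop)
LCP = "cl" (length 2)


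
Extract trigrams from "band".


Word: "band" (length 4)
Number of trigrams = 4 - 3 + 1 = 2
  Position 0: "ban"
  Position 1: "and"
Trigrams = "ban", "and"


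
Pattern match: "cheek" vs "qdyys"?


Pattern of "cheek": [0, 1, 2, 2, 3]
Pattern of "qdyys": [0, 1, 2, 2, 3]
Patterns match
Same pattern = Yes


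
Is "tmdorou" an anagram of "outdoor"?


Word 1: "outdoor" → sorted: dooortu
Word 2: "tmdorou" → sorted: dmoortu
Same letters? dooortu != dmoortu
Anagram = No


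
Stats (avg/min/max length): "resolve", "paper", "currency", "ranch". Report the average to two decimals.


Lengths: "resolve"=7, "paper"=5, "currency"=8, "ranch"=5
Sum = 25, Count = 4
Average = 25/4 = 6.25
= avg=6.25, min=5, max=8


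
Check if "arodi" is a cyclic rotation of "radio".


Word: "radio", Candidate: "arodi"
Method: check if candidate is substring of word+word
"radioradio" contains "arodi"? No
Is rotation = No


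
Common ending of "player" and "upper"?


Word 1: "player"
Word 2: "upper"
Comparing from end:
  Pos -1: 'r' == 'r'
  Pos -2: 'e' == 'e'
  Pos -3: 'y' != 'p' (stop)
LCS = "er" (length 2)


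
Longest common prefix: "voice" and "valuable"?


Word 1: "voice"
Word 2: "valuable"
Comparing from start:
  Pos 0: 'v' == 'v'
  Pos 1: 'o' != 'a' (stop)
LCP = "v" (length 1)


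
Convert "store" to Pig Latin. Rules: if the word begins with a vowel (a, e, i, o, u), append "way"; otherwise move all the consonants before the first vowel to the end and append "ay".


Word: "store"
Starts with consonant(s) → move to end, add 'ay'
Consonant cluster: "st"
Pig Latin = "orestay"


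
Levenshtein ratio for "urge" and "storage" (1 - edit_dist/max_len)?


Word 1: "urge" (length 4)
Word 2: "storage" (length 7)
One optimal edit sequence:
  1. insert 's'  (+1)
  2. insert 't'  (+1)
  3. substitute 'u' -> 'o'  (+1)
  4. keep 'r'
  5. insert 'a'  (+1)
  6. keep 'g'
  7. keep 'e'
Edit distance = 4
Max length = max(4, 7) = 7
Similarity = 1 - 4/7
= 0.4286


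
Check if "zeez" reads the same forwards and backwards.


Word: "zeez"
Reversed: "zeez"
Forward == Backward? zeez == zeez
Palindrome = Yes


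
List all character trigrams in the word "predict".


Word: "predict" (length 7)
Number of trigrams = 7 - 3 + 1 = 5
  Position 0: "pre"
  Position 1: "red"
  Position 2: "edi"
  Position 3: "dic"
  Position 4: "ict"
Trigrams = "pre", "red", "edi", "dic", "ict"


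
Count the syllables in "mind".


Word: "mind"
Syllable breakdown: mind
Counting: 1 part
= 1 syllable


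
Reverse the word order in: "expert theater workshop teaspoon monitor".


Original: "expert theater workshop teaspoon monitor"
Words (1..n): expert | theater | workshop | teaspoon | monitor
Reversed (n..1): monitor | teaspoon | workshop | theater | expert
Result = "monitor teaspoon workshop theater expert"


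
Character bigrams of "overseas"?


Word: "overseas" (length 8)
Number of bigrams = 8 - 2 + 1 = 7
  Position 0: "ov"
  Position 1: "ve"
  Position 2: "er"
  Position 3: "rs"
  Position 4: "se"
  Position 5: "ea"
  Position 6: "as"
Bigrams = "ov", "ve", "er", "rs", "se", "ea", "as"


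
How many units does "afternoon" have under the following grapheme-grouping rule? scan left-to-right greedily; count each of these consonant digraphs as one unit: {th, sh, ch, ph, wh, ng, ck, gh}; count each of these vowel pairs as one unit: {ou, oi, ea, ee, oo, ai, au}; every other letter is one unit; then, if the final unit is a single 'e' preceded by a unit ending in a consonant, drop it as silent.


Word: "afternoon" (9 letters)
Left-to-right scan:
  [1] 'a' (letter)
  [2] 'f' (letter)
  [3] 't' (letter)
  [4] 'e' (letter)
  [5] 'r' (letter)
  [6] 'n' (letter)
  [7] 'oo' (vowel-pair)
  [8] 'n' (letter)
Units from scan: 8
Sound units = 8 units


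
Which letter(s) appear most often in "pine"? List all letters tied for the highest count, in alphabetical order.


Word: "pine"
Letter counts:
  'e': 1
  'i': 1
  'n': 1
  'p': 1
Maximum count = 1
Most frequent = 'e', 'i', 'n', 'p' (1 time each)


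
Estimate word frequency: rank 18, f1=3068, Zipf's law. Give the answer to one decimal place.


Zipf's law: f(r) = f(1) / r
f(1) = 3068
f(18) = 3068 / 18
= 170.4 occurrences


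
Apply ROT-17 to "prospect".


Word: "prospect"
Shift: 17
Each letter → (letter + shift) mod 26:
  'p' (15) + 17 = 6 → 'g'
  'r' (17) + 17 = 8 → 'i'
  'o' (14) + 17 = 5 → 'f'
  's' (18) + 17 = 9 → 'j'
  'p' (15) + 17 = 6 → 'g'
  'e' (4) + 17 = 21 → 'v'
  'c' (2) + 17 = 19 → 't'
  't' (19) + 17 = 10 → 'k'
Result = "gifjgvtk"


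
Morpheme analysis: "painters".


Word: "painters"
Morphemes: paint + -er + -s
Each morpheme carries meaning
= 3 morphemes


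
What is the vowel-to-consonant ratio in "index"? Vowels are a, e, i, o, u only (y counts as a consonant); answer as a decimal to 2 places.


Word: "index"
Vowels (a,e,i,o,u): 2
Consonants: 3
Ratio = 2/3
= 0.67


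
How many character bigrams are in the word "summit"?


Word: "summit" (length 6)
Number of 2-grams = length - 2 + 1 = 6 - 2 + 1
= 5


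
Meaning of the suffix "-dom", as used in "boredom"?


Suffix: -dom
Example: boredom = bore + -dom
Meaning = state / realm


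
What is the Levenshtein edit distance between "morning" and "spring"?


Word 1: "morning" (length 7)
Word 2: "spring" (length 6)
One optimal edit sequence (insert/delete/substitute each cost 1):
  1. substitute 'm' -> 's'  (+1)
  2. substitute 'o' -> 'p'  (+1)
  3. keep 'r'
  4. delete 'n'  (+1)
  5. keep 'i'
  6. keep 'n'
  7. keep 'g'
Total edit operations: 3
Edit distance = 3


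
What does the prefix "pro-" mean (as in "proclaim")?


Prefix: pro-
As in: proclaim -> pro- + claim
Meaning = forward / in favor of


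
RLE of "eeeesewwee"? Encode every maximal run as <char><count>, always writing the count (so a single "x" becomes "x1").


String: "eeeesewwee"
Scanning for consecutive runs:
  'e' x 4
  's' x 1
  'e' x 1
  'w' x 2
  'e' x 2
RLE = "e4s1e1w2e2"


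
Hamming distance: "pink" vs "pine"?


Comparing character by character (same length = 4):
  Pos 0: 'p' vs 'p' =
  Pos 1: 'i' vs 'i' =
  Pos 2: 'n' vs 'n' =
  Pos 3: 'k' vs 'e' !=
Hamming distance = 1


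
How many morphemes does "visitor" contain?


Word: "visitor"
Morphemes: visit / -or
Each morpheme carries meaning
= 2 morphemes


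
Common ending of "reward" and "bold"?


Word 1: "reward"
Word 2: "bold"
Comparing from end:
  Pos -1: 'd' == 'd'
  Pos -2: 'r' != 'l' (stop)
LCS = "d" (length 1)


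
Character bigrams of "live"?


Word: "live" (length 4)
Number of bigrams = 4 - 2 + 1 = 3
  Position 0: "li"
  Position 1: "iv"
  Position 2: "ve"
Bigrams = "li", "iv", "ve"


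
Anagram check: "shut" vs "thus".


Word 1: "shut" → sorted: hstu
Word 2: "thus" → sorted: hstu
Same letters? hstu == hstu
Anagram = Yes


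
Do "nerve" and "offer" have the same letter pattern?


Pattern of "nerve": [0, 1, 2, 3, 1]
Pattern of "offer": [0, 1, 1, 2, 3]
Patterns do not match
Same pattern = No


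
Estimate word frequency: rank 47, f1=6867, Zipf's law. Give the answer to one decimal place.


Zipf's law: f(r) = f(1) / r
f(1) = 6867
f(47) = 6867 / 47
= 146.1 occurrences


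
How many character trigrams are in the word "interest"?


Word: "interest" (length 8)
Number of 3-grams = length - 3 + 1 = 8 - 3 + 1
= 6


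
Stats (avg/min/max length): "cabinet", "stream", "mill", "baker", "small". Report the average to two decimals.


Lengths: "cabinet"=7, "stream"=6, "mill"=4, "baker"=5, "small"=5
Sum = 27, Count = 5
Average = 27/5 = 5.40
= avg=5.40, min=4, max=7


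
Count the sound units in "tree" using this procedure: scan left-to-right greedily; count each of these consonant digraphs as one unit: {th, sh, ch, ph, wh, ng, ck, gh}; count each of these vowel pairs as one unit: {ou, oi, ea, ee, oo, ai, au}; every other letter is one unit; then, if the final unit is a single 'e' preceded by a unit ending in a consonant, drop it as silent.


Word: "tree" (4 letters)
Left-to-right scan:
  1. 't' (letter)
  2. 'r' (letter)
  3. 'ee' (vowel-pair)
Units from scan: 3
Sound units = 3 units


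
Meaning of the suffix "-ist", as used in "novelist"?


Suffix: -ist
Example: novelist (novel + -ist)
Meaning = one who practices


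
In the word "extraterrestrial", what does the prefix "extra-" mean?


Prefix: extra-
As in: extraterrestrial -> extra- + terrestrial
Meaning = beyond


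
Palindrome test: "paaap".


Word: "paaap"
Reversed: "paaap"
Forward == Backward? paaap == paaap
Palindrome = Yes


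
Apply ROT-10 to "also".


Word: "also"
Shift: 10
Each letter → (letter + shift) mod 26:
  'a' (0) + 10 = 10 → 'k'
  'l' (11) + 10 = 21 → 'v'
  's' (18) + 10 = 2 → 'c'
  'o' (14) + 10 = 24 → 'y'
Result = "kvcy"


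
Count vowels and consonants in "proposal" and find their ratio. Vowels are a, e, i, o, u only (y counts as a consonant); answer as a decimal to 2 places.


Word: "proposal"
Vowels (a,e,i,o,u): 3
Consonants: 5
Ratio = 3/5
= 0.60


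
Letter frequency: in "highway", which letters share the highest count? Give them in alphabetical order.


Word: "highway"
Letter counts:
  'a': 1
  'g': 1
  'h': 2
  'i': 1
  'w': 1
  'y': 1
Maximum count = 2
Most frequent = 'h' (2 times each)


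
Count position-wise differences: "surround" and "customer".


Comparing character by character (same length = 8):
  Pos 0: 's' vs 'c' !=
  Pos 1: 'u' vs 'u' =
  Pos 2: 'r' vs 's' !=
  Pos 3: 'r' vs 't' !=
  Pos 4: 'o' vs 'o' =
  Pos 5: 'u' vs 'm' !=
  Pos 6: 'n' vs 'e' !=
  Pos 7: 'd' vs 'r' !=
Hamming distance = 6


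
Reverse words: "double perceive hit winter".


Original: "double perceive hit winter"
Words (1..n): double | perceive | hit | winter
Reversed (n..1): winter | hit | perceive | double
Result = "winter hit perceive double"


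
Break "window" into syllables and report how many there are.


Word: "window"
Syllable breakdown: win | dow
Counting: 2 parts
= 2 syllables


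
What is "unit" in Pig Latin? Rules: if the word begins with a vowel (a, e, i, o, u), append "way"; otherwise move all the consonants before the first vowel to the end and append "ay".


Word: "unit"
Starts with vowel → add 'way'
Pig Latin = "unitway"


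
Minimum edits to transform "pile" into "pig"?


Word 1: "pile" (length 4)
Word 2: "pig" (length 3)
One optimal edit sequence (insert/delete/substitute each cost 1):
  1. keep 'p'
  2. keep 'i'
  3. delete 'l'  (+1)
  4. substitute 'e' -> 'g'  (+1)
Total edit operations: 2
Edit distance = 2


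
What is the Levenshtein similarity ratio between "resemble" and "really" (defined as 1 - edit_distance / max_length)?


Word 1: "resemble" (length 8)
Word 2: "really" (length 6)
One optimal edit sequence:
  1. keep 'r'
  2. delete 'e'  (+1)
  3. delete 's'  (+1)
  4. keep 'e'
  5. substitute 'm' -> 'a'  (+1)
  6. substitute 'b' -> 'l'  (+1)
  7. keep 'l'
  8. substitute 'e' -> 'y'  (+1)
Edit distance = 5
Max length = max(8, 6) = 8
Similarity = 1 - 5/8
= 0.3750


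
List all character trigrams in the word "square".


Word: "square" (length 6)
Number of trigrams = 6 - 3 + 1 = 4
  Position 0: "squ"
  Position 1: "qua"
  Position 2: "uar"
  Position 3: "are"
Trigrams = "squ", "qua", "uar", "are"


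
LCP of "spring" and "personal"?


Word 1: "spring"
Word 2: "personal"
Comparing from start:
  Pos 0: 's' != 'p' (stop)
LCP = "" (length 0)


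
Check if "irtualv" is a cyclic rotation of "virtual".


Word: "virtual", Candidate: "irtualv"
Method: check if candidate is substring of word+word
"virtualvirtual" contains "irtualv"? Yes
Is rotation = Yes


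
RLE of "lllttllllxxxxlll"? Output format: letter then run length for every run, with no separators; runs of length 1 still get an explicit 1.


String: "lllttllllxxxxlll"
Scanning for consecutive runs:
  'l' x 3
  't' x 2
  'l' x 4
  'x' x 4
  'l' x 3
RLE = "l3t2l4x4l3"


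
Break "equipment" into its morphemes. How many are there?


Word: "equipment"
Morphemes: equip + -ment
Each morpheme carries meaning
= 2 morphemes


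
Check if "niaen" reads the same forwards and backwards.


Word: "niaen"
Reversed: "neain"
Forward == Backward? niaen != neain
Palindrome = No


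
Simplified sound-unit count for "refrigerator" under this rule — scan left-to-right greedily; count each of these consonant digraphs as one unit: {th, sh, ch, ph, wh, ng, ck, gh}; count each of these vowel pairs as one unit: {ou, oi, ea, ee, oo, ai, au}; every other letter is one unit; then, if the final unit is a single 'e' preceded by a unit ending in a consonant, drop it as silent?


Word: "refrigerator" (12 letters)
Left-to-right scan:
  1. 'r' (letter)
  2. 'e' (letter)
  3. 'f' (letter)
  4. 'r' (letter)
  5. 'i' (letter)
  6. 'g' (letter)
  7. 'e' (letter)
  8. 'r' (letter)
  9. 'a' (letter)
  10. 't' (letter)
  11. 'o' (letter)
  12. 'r' (letter)
Units from scan: 12
Sound units = 12 units


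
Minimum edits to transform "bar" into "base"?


Word 1: "bar" (length 3)
Word 2: "base" (length 4)
One optimal edit sequence (insert/delete/substitute each cost 1):
  1. keep 'b'
  2. keep 'a'
  3. insert 's'  (+1)
  4. substitute 'r' -> 'e'  (+1)
Total edit operations: 2
Edit distance = 2


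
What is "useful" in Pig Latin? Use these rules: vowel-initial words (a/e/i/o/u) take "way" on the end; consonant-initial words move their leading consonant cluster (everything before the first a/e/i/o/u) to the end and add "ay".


Word: "useful"
Starts with vowel → add 'way'
Pig Latin = "usefulway"


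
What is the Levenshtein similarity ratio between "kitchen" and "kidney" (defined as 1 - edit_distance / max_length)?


Word 1: "kitchen" (length 7)
Word 2: "kidney" (length 6)
One optimal edit sequence:
  1. keep 'k'
  2. keep 'i'
  3. delete 't'  (+1)
  4. substitute 'c' -> 'd'  (+1)
  5. substitute 'h' -> 'n'  (+1)
  6. keep 'e'
  7. substitute 'n' -> 'y'  (+1)
Edit distance = 4
Max length = max(7, 6) = 7
Similarity = 1 - 4/7
= 0.4286


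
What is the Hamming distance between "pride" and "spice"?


Comparing character by character (same length = 5):
  Pos 0: 'p' vs 's' !=
  Pos 1: 'r' vs 'p' !=
  Pos 2: 'i' vs 'i' =
  Pos 3: 'd' vs 'c' !=
  Pos 4: 'e' vs 'e' =
Hamming distance = 3


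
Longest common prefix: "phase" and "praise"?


Word 1: "phase"
Word 2: "praise"
Comparing from start:
  Pos 0: 'p' == 'p'
  Pos 1: 'h' != 'r' (stop)
LCP = "p" (length 1)


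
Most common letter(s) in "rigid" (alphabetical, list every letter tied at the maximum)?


Word: "rigid"
Letter counts:
  'd': 1
  'g': 1
  'i': 2
  'r': 1
Maximum count = 2
Most frequent = 'i' (2 times each)


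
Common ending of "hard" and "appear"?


Word 1: "hard"
Word 2: "appear"
Comparing from end:
  Pos -1: 'd' != 'r' (stop)
LCS = "" (length 0)


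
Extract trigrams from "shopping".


Word: "shopping" (length 8)
Number of trigrams = 8 - 3 + 1 = 6
  Position 0: "sho"
  Position 1: "hop"
  Position 2: "opp"
  Position 3: "ppi"
  Position 4: "pin"
  Position 5: "ing"
Trigrams = "sho", "hop", "opp", "ppi", "pin", "ing"


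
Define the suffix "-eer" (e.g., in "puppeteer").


Suffix: -eer
As in: puppeteer -> puppet + -eer
Meaning = one who is concerned with


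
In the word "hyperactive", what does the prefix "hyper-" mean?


Prefix: hyper-
Example: hyperactive (hyper- + active)
Meaning = over / excessive


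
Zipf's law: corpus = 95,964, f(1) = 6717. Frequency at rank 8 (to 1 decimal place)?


Zipf's law: f(r) = f(1) / r
f(1) = 6717
f(8) = 6717 / 8
= 839.6 occurrences


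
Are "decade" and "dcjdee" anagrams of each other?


Word 1: "decade" → sorted: acddee
Word 2: "dcjdee" → sorted: cddeej
Same letters? acddee != cddeej
Anagram = No


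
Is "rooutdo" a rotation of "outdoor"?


Word: "outdoor", Candidate: "rooutdo"
Method: check if candidate is substring of word+word
"outdooroutdoor" contains "rooutdo"? No
Is rotation = No


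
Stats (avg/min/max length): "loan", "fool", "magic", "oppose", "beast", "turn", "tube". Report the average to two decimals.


Lengths: "loan"=4, "fool"=4, "magic"=5, "oppose"=6, "beast"=5, "turn"=4, "tube"=4
Sum = 32, Count = 7
Average = 32/7 = 4.57
= avg=4.57, min=4, max=6


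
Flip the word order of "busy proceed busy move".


Original: "busy proceed busy move"
Words (1..n): busy | proceed | busy | move
Reversed (n..1): move | busy | proceed | busy
Result = "move busy proceed busy"


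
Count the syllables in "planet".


Word: "planet"
Syllable breakdown: plan · et
Counting: 2 parts
= 2 syllables


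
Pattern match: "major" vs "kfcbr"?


Pattern of "major": [0, 1, 2, 3, 4]
Pattern of "kfcbr": [0, 1, 2, 3, 4]
Patterns match
Same pattern = Yes


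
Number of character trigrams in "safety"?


Word: "safety" (length 6)
Number of 3-grams = length - 3 + 1 = 6 - 3 + 1
= 4


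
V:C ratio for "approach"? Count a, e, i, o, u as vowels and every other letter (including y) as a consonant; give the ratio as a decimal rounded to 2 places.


Word: "approach"
Vowels (a,e,i,o,u): 3
Consonants: 5
Ratio = 3/5
= 0.60


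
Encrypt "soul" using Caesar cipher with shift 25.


Word: "soul"
Shift: 25
Each letter → (letter + shift) mod 26:
  's' (18) + 25 = 17 → 'r'
  'o' (14) + 25 = 13 → 'n'
  'u' (20) + 25 = 19 → 't'
  'l' (11) + 25 = 10 → 'k'
Result = "rntk"


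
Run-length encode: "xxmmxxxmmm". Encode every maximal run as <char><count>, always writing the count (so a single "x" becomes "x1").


String: "xxmmxxxmmm"
Scanning for consecutive runs:
  'x' x 2
  'm' x 2
  'x' x 3
  'm' x 3
RLE = "x2m2x3m3"


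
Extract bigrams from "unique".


Word: "unique" (length 6)
Number of bigrams = 6 - 2 + 1 = 5
  Position 0: "un"
  Position 1: "ni"
  Position 2: "iq"
  Position 3: "qu"
  Position 4: "ue"
Bigrams = "un", "ni", "iq", "qu", "ue"


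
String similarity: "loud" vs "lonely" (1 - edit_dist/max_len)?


Word 1: "loud" (length 4)
Word 2: "lonely" (length 6)
One optimal edit sequence:
  1. keep 'l'
  2. keep 'o'
  3. insert 'n'  (+1)
  4. insert 'e'  (+1)
  5. substitute 'u' -> 'l'  (+1)
  6. substitute 'd' -> 'y'  (+1)
Edit distance = 4
Max length = max(4, 6) = 6
Similarity = 1 - 4/6
= 0.3333


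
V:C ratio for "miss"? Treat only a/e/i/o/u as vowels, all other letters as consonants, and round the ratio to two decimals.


Word: "miss"
Vowels (a,e,i,o,u): 1
Consonants: 3
Ratio = 1/3
= 0.33


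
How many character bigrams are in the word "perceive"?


Word: "perceive" (length 8)
Number of 2-grams = length - 2 + 1 = 8 - 2 + 1
= 7


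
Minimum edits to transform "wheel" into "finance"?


Word 1: "wheel" (length 5)
Word 2: "finance" (length 7)
One optimal edit sequence (insert/delete/substitute each cost 1):
  1. insert 'f'  (+1)
  2. insert 'i'  (+1)
  3. substitute 'w' -> 'n'  (+1)
  4. substitute 'h' -> 'a'  (+1)
  5. substitute 'e' -> 'n'  (+1)
  6. substitute 'e' -> 'c'  (+1)
  7. substitute 'l' -> 'e'  (+1)
Total edit operations: 7
Edit distance = 7


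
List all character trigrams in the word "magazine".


Word: "magazine" (length 8)
Number of trigrams = 8 - 3 + 1 = 6
  Position 0: "mag"
  Position 1: "aga"
  Position 2: "gaz"
  Position 3: "azi"
  Position 4: "zin"
  Position 5: "ine"
Trigrams = "mag", "aga", "gaz", "azi", "zin", "ine"


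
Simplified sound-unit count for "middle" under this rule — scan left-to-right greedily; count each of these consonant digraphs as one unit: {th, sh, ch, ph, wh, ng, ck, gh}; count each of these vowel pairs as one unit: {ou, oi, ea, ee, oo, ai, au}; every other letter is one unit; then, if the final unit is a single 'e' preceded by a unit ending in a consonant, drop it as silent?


Word: "middle" (6 letters)
Left-to-right scan:
  1. 'm' (letter)
  2. 'i' (letter)
  3. 'd' (letter)
  4. 'd' (letter)
  5. 'l' (letter)
  6. 'e' (letter)
Units from scan: 6
Final unit is 'e' after a consonant -> drop as silent (-1)
Sound units = 5 units


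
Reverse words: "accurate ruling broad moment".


Original: "accurate ruling broad moment"
Words (1..n): accurate | ruling | broad | moment
Reversed (n..1): moment | broad | ruling | accurate
Result = "moment broad ruling accurate"


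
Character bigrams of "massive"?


Word: "massive" (length 7)
Number of bigrams = 7 - 2 + 1 = 6
  Position 0: "ma"
  Position 1: "as"
  Position 2: "ss"
  Position 3: "si"
  Position 4: "iv"
  Position 5: "ve"
Bigrams = "ma", "as", "ss", "si", "iv", "ve"


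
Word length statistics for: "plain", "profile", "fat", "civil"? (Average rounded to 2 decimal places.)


Lengths: "plain"=5, "profile"=7, "fat"=3, "civil"=5
Sum = 20, Count = 4
Average = 20/4 = 5.00
= avg=5.00, min=3, max=7


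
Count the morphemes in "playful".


Word: "playful"
Morphemes: play | -ful
Each morpheme carries meaning
= 2 morphemes


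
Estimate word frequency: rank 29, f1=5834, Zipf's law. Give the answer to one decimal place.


Zipf's law: f(r) = f(1) / r
f(1) = 5834
f(29) = 5834 / 29
= 201.2 occurrences


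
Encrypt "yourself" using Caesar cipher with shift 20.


Word: "yourself"
Shift: 20
Each letter → (letter + shift) mod 26:
  'y' (24) + 20 = 18 → 's'
  'o' (14) + 20 = 8 → 'i'
  'u' (20) + 20 = 14 → 'o'
  'r' (17) + 20 = 11 → 'l'
  's' (18) + 20 = 12 → 'm'
  'e' (4) + 20 = 24 → 'y'
  'l' (11) + 20 = 5 → 'f'
  'f' (5) + 20 = 25 → 'z'
Result = "siolmyfz"


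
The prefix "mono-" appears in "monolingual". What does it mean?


Prefix: mono-
As in: monolingual -> mono- + lingual
Meaning = one


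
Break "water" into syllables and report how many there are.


Word: "water"
Syllable breakdown: wa | ter
Counting: 2 parts
= 2 syllables


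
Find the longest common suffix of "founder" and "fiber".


Word 1: "founder"
Word 2: "fiber"
Comparing from end:
  Pos -1: 'r' == 'r'
  Pos -2: 'e' == 'e'
  Pos -3: 'd' != 'b' (stop)
LCS = "er" (length 2)


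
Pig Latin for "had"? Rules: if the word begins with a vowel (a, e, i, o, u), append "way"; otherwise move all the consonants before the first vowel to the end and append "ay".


Word: "had"
Starts with consonant(s) → move to end, add 'ay'
Consonant cluster: "h"
Pig Latin = "adhay"


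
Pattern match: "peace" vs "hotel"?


Pattern of "peace": [0, 1, 2, 3, 1]
Pattern of "hotel": [0, 1, 2, 3, 4]
Patterns do not match
Same pattern = No


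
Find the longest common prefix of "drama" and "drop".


Word 1: "drama"
Word 2: "drop"
Comparing from start:
  Pos 0: 'd' == 'd'
  Pos 1: 'r' == 'r'
  Pos 2: 'a' != 'o' (stop)
LCP = "dr" (length 2)


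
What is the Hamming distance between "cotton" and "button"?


Comparing character by character (same length = 6):
  Pos 0: 'c' vs 'b' !=
  Pos 1: 'o' vs 'u' !=
  Pos 2: 't' vs 't' =
  Pos 3: 't' vs 't' =
  Pos 4: 'o' vs 'o' =
  Pos 5: 'n' vs 'n' =
Hamming distance = 2


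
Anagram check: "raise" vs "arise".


Word 1: "raise" → sorted: aeirs
Word 2: "arise" → sorted: aeirs
Same letters? aeirs == aeirs
Anagram = Yes


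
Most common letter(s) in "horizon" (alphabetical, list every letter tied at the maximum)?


Word: "horizon"
Letter counts:
  'h': 1
  'i': 1
  'n': 1
  'o': 2
  'r': 1
  'z': 1
Maximum count = 2
Most frequent = 'o' (2 times each)


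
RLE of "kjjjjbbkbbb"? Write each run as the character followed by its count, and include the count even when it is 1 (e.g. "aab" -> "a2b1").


String: "kjjjjbbkbbb"
Scanning for consecutive runs:
  'k' x 1
  'j' x 4
  'b' x 2
  'k' x 1
  'b' x 3
RLE = "k1j4b2k1b3"


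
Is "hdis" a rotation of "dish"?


Word: "dish", Candidate: "hdis"
Method: check if candidate is substring of word+word
"dishdish" contains "hdis"? Yes
Is rotation = Yes


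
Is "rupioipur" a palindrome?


Word: "rupioipur"
Reversed: "rupioipur"
Forward == Backward? rupioipur == rupioipur
Palindrome = Yes


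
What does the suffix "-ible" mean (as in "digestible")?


Suffix: -ible
Example: digestible = digest + -ible
Meaning = capable of


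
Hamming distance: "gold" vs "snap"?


Comparing character by character (same length = 4):
  Pos 0: 'g' vs 's' !=
  Pos 1: 'o' vs 'n' !=
  Pos 2: 'l' vs 'a' !=
  Pos 3: 'd' vs 'p' !=
Hamming distance = 4


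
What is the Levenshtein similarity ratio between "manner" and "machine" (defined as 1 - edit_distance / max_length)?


Word 1: "manner" (length 6)
Word 2: "machine" (length 7)
One optimal edit sequence:
  1. keep 'm'
  2. keep 'a'
  3. insert 'c'  (+1)
  4. insert 'h'  (+1)
  5. substitute 'n' -> 'i'  (+1)
  6. keep 'n'
  7. keep 'e'
  8. delete 'r'  (+1)
Edit distance = 4
Max length = max(6, 7) = 7
Similarity = 1 - 4/7
= 0.4286


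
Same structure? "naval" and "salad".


Pattern of "naval": [0, 1, 2, 1, 3]
Pattern of "salad": [0, 1, 2, 1, 3]
Patterns match
Same pattern = Yes


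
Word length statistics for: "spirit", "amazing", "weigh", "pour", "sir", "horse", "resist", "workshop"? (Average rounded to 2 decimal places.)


Lengths: "spirit"=6, "amazing"=7, "weigh"=5, "pour"=4, "sir"=3, "horse"=5, "resist"=6, "workshop"=8
Sum = 44, Count = 8
Average = 44/8 = 5.50
= avg=5.50, min=3, max=8


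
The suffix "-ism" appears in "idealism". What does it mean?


Suffix: -ism
Example: idealism = ideal + -ism
Meaning = belief / practice


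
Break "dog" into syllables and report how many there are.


Word: "dog"
Syllable breakdown: dog
Counting: 1 part
= 1 syllable


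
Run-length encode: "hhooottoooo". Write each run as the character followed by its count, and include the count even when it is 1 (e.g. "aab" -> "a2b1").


String: "hhooottoooo"
Scanning for consecutive runs:
  'h' x 2
  'o' x 3
  't' x 2
  'o' x 4
RLE = "h2o3t2o4"


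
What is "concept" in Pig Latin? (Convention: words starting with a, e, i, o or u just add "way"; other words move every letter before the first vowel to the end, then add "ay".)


Word: "concept"
Starts with consonant(s) → move to end, add 'ay'
Consonant cluster: "c"
Pig Latin = "onceptcay"


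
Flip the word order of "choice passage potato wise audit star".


Original: "choice passage potato wise audit star"
Words (1..n): choice | passage | potato | wise | audit | star
Reversed (n..1): star | audit | wise | potato | passage | choice
Result = "star audit wise potato passage choice"


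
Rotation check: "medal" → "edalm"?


Word: "medal", Candidate: "edalm"
Method: check if candidate is substring of word+word
"medalmedal" contains "edalm"? Yes
Is rotation = Yes


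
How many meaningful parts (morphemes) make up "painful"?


Word: "painful"
Morphemes: pain + -ful
Each morpheme carries meaning
= 2 morphemes


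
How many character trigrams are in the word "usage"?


Word: "usage" (length 5)
Number of 3-grams = length - 3 + 1 = 5 - 3 + 1
= 3


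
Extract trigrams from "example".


Word: "example" (length 7)
Number of trigrams = 7 - 3 + 1 = 5
  Position 0: "exa"
  Position 1: "xam"
  Position 2: "amp"
  Position 3: "mpl"
  Position 4: "ple"
Trigrams = "exa", "xam", "amp", "mpl", "ple"


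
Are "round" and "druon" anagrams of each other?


Word 1: "round" → sorted: dnoru
Word 2: "druon" → sorted: dnoru
Same letters? dnoru == dnoru
Anagram = Yes


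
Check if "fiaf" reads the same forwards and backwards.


Word: "fiaf"
Reversed: "faif"
Forward == Backward? fiaf != faif
Palindrome = No


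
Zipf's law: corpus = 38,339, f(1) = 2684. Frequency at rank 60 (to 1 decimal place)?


Zipf's law: f(r) = f(1) / r
f(1) = 2684
f(60) = 2684 / 60
= 44.7 occurrences


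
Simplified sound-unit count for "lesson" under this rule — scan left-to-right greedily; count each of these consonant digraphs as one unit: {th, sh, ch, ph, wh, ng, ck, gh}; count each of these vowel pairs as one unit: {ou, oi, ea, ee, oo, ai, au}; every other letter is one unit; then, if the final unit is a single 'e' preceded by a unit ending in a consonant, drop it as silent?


Word: "lesson" (6 letters)
Left-to-right scan:
  1. 'l' (letter)
  2. 'e' (letter)
  3. 's' (letter)
  4. 's' (letter)
  5. 'o' (letter)
  6. 'n' (letter)
Units from scan: 6
Sound units = 6 units


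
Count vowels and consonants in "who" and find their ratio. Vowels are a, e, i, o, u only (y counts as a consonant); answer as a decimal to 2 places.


Word: "who"
Vowels (a,e,i,o,u): 1
Consonants: 2
Ratio = 1/2
= 0.50


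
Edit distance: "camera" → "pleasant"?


Word 1: "camera" (length 6)
Word 2: "pleasant" (length 8)
One optimal edit sequence (insert/delete/substitute each cost 1):
  1. insert 'p'  (+1)
  2. insert 'l'  (+1)
  3. substitute 'c' -> 'e'  (+1)
  4. keep 'a'
  5. substitute 'm' -> 's'  (+1)
  6. substitute 'e' -> 'a'  (+1)
  7. substitute 'r' -> 'n'  (+1)
  8. substitute 'a' -> 't'  (+1)
Total edit operations: 7
Edit distance = 7


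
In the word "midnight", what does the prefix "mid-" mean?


Prefix: mid-
Example: midnight = mid- + night
Meaning = middle


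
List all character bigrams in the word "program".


Word: "program" (length 7)
Number of bigrams = 7 - 2 + 1 = 6
  Position 0: "pr"
  Position 1: "ro"
  Position 2: "og"
  Position 3: "gr"
  Position 4: "ra"
  Position 5: "am"
Bigrams = "pr", "ro", "og", "gr", "ra", "am"


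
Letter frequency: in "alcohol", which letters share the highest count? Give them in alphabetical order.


Word: "alcohol"
Letter counts:
  'a': 1
  'c': 1
  'h': 1
  'l': 2
  'o': 2
Maximum count = 2
Most frequent = 'l', 'o' (2 times each)


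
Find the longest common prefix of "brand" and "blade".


Word 1: "brand"
Word 2: "blade"
Comparing from start:
  Pos 0: 'b' == 'b'
  Pos 1: 'r' != 'l' (stop)
LCP = "b" (length 1)


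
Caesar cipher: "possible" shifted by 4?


Word: "possible"
Shift: 4
Each letter → (letter + shift) mod 26:
  'p' (15) + 4 = 19 → 't'
  'o' (14) + 4 = 18 → 's'
  's' (18) + 4 = 22 → 'w'
  's' (18) + 4 = 22 → 'w'
  'i' (8) + 4 = 12 → 'm'
  'b' (1) + 4 = 5 → 'f'
  'l' (11) + 4 = 15 → 'p'
  'e' (4) + 4 = 8 → 'i'
Result = "tswwmfpi"


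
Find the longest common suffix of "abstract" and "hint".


Word 1: "abstract"
Word 2: "hint"
Comparing from end:
  Pos -1: 't' == 't'
  Pos -2: 'c' != 'n' (stop)
LCS = "t" (length 1)


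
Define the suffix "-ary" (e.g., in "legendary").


Suffix: -ary
As in: legendary -> legend + -ary
Meaning = relating to


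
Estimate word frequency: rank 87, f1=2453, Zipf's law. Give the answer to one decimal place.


Zipf's law: f(r) = f(1) / r
f(1) = 2453
f(87) = 2453 / 87
= 28.2 occurrences


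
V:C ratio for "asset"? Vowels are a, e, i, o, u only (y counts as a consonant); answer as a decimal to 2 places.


Word: "asset"
Vowels (a,e,i,o,u): 2
Consonants: 3
Ratio = 2/3
= 0.67


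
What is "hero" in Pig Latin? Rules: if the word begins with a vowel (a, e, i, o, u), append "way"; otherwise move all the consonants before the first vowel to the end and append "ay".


Word: "hero"
Starts with consonant(s) → move to end, add 'ay'
Consonant cluster: "h"
Pig Latin = "erohay"


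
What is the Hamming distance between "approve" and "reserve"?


Comparing character by character (same length = 7):
  Pos 0: 'a' vs 'r' !=
  Pos 1: 'p' vs 'e' !=
  Pos 2: 'p' vs 's' !=
  Pos 3: 'r' vs 'e' !=
  Pos 4: 'o' vs 'r' !=
  Pos 5: 'v' vs 'v' =
  Pos 6: 'e' vs 'e' =
Hamming distance = 5


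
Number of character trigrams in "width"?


Word: "width" (length 5)
Number of 3-grams = length - 3 + 1 = 5 - 3 + 1
= 3


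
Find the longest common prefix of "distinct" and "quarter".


Word 1: "distinct"
Word 2: "quarter"
Comparing from start:
  Pos 0: 'd' != 'q' (stop)
LCP = "" (length 0)


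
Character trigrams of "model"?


Word: "model" (length 5)
Number of trigrams = 5 - 3 + 1 = 3
  Position 0: "mod"
  Position 1: "ode"
  Position 2: "del"
Trigrams = "mod", "ode", "del"


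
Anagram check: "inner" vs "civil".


Word 1: "inner" → sorted: einnr
Word 2: "civil" → sorted: ciilv
Same letters? einnr != ciilv
Anagram = No


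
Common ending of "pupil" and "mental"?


Word 1: "pupil"
Word 2: "mental"
Comparing from end:
  Pos -1: 'l' == 'l'
  Pos -2: 'i' != 'a' (stop)
LCS = "l" (length 1)


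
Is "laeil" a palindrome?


Word: "laeil"
Reversed: "lieal"
Forward == Backward? laeil != lieal
Palindrome = No
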